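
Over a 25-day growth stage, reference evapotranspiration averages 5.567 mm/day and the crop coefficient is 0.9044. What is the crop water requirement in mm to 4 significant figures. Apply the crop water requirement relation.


Approach: apply the crop water requirement relation, CWR = ET0 * Kc * days.
CWR = 5.567 * 0.9044 * 25 = 125.9 mm
Therefore the crop water requirement = 125.9 mm.


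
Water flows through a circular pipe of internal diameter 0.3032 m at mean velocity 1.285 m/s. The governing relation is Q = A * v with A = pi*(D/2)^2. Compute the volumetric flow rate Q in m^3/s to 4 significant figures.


A = pi*(0.3032/2)^2 = 0.0722018 m^2
Q = 0.0722018 * 1.285 = 0.09278 m^3/s
Therefore the volumetric flow rate Q = 0.09278 m^3/s.


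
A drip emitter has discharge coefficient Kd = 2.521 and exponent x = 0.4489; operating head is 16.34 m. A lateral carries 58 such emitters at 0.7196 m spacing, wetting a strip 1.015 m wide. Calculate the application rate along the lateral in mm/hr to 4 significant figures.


Approach: apply the emitter equation with a lateral mass balance, q = Kd*h^x; Q = n*q; rate = Q/(n*spacing*width).
Step 1 — single emitter flow (q = Kd*h^x):
  q = 2.521 * 16.34^0.4489 = 8.83490 L/hr
Step 2 — total lateral flow: Q = 58 * 8.83490 = 512.424 L/hr
Step 3 — wetted area: A = 58 * 0.7196 * 1.015 = 42.3629 m^2
Step 4 — application rate: Q/A = 512.424/42.3629 = 12.10 mm/hr
Therefore the application rate along the lateral = 12.10 mm/hr.


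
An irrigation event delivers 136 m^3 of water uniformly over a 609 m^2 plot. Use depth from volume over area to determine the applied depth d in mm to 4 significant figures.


Approach: apply depth from volume over area, d = (V/A)*1000.
d = (136 / 609) * 1000 = 223.3 mm
Therefore the applied depth d = 223.3 mm.


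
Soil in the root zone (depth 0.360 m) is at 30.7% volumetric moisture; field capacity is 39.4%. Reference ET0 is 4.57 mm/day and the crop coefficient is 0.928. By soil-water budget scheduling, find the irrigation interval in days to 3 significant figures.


Approach: apply soil-water budget scheduling, SMD = (FC-theta)/100*depth*1000; ETc = ET0*Kc; interval = SMD/ETc.
Step 1 — soil moisture deficit:
  SMD = (39.4 - 30.7)/100 * 0.360 * 1000 = 31.320 mm
Step 2 — daily crop ET (ETc = ET0*Kc):
  ETc = 4.57 * 0.928 = 4.2410 mm/day
Step 3 — irrigation interval (SMD/ETc):
  interval = 31.320 / 4.2410 = 7.39 days
Therefore the irrigation interval = 7.39 days.


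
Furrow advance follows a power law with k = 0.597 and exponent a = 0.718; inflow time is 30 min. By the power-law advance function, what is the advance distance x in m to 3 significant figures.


Approach: apply the power-law advance function, x = k*t^a.
x = 0.597 * 30^0.718 = 6.86 m
Therefore the advance distance x = 6.86 m.


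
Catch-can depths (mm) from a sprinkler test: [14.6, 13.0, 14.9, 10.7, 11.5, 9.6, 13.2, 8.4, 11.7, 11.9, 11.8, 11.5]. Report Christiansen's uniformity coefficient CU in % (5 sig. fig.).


Approach: apply Christiansen's uniformity coefficient, CU = (1 - mean_abs_deviation/mean)*100.
mean = 11.90000 mm
mean |d_i - mean| = 1.350000 mm
CU = (1 - 1.350000/11.90000)*100 = 88.655 %
Therefore Christiansen's uniformity coefficient CU = 88.655 %.


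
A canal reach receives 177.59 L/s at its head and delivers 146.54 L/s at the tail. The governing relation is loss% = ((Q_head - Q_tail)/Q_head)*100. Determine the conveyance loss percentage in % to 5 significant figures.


loss = ((177.59 - 146.54)/177.59)*100 = 17.484 %
Therefore the conveyance loss percentage = 17.484 %.


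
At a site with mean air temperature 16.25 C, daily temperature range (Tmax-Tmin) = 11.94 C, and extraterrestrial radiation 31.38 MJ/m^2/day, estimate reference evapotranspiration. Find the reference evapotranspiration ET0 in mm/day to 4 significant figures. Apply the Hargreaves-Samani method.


Approach: apply the Hargreaves-Samani method, ET0 = 0.0023*(Tmean+17.8)*sqrt(Tmax-Tmin)*0.408*Ra.
ET0 = 0.0023*(16.25+17.8)*sqrt(11.94)*0.408*31.38 = 3.465 mm/day
Therefore the reference evapotranspiration ET0 = 3.465 mm/day.


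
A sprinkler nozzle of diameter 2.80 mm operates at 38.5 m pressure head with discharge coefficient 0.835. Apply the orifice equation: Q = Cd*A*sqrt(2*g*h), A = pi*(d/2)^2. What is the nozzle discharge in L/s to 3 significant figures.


A = pi*(2.80e-3/2)^2 = 6.1575e-06 m^2
Q = 0.835 * 6.1575e-06 * sqrt(2*9.81*38.5) * 1000 = 0.141 L/s
Therefore the nozzle discharge = 0.141 L/s.


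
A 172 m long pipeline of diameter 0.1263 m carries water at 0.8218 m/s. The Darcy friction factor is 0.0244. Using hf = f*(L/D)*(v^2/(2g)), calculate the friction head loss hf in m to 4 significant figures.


hf = 0.0244 * (172/0.1263) * (0.8218^2 / (2*9.81))
hf = 1.144 m
Therefore the friction head loss hf = 1.144 m.


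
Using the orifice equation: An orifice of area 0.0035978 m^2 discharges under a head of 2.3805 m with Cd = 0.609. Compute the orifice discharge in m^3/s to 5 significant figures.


Approach: apply the orifice equation, Q = Cd*A*sqrt(2*g*h).
Q = 0.609 * 0.0035978 * sqrt(2*9.81*2.3805) = 0.014974 m^3/s
Therefore the orifice discharge = 0.014974 m^3/s.


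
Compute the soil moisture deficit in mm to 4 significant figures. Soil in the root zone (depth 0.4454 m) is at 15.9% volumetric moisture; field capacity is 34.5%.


Approach: apply the soil moisture deficit relation, SMD = (FC - theta)/100 * depth * 1000.
SMD = (34.5 - 15.9)/100 * 0.4454 * 1000 = 82.84 mm
Therefore the soil moisture deficit = 82.84 mm.


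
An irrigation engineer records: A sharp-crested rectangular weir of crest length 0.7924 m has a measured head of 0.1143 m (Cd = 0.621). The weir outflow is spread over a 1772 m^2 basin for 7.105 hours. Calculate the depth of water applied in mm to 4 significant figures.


Approach: apply the rectangular weir equation with a volume-to-depth conversion, Q = (2/3)*Cd*L*sqrt(2g)*H^1.5; d = Q*t/A * 1000.
Step 1 — weir discharge:
  Q = (2/3)*0.621*0.7924*sqrt(2*9.81)*0.1143^1.5 = 0.0561518 m^3/s
Step 2 — volume: V = 0.0561518 * 7.105*3600 = 1436.25 m^3
Step 3 — depth: d = V/A * 1000 = 1436.25/1772 * 1000 = 810.5 mm
Therefore the depth of water applied = 810.5 mm.


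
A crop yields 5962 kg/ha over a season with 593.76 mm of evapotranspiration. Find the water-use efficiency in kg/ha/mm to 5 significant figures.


Approach: apply the water-use efficiency ratio, WUE = yield/ET.
WUE = 5962 / 593.76 = 10.041 kg/ha/mm
Therefore the water-use efficiency = 10.041 kg/ha/mm.


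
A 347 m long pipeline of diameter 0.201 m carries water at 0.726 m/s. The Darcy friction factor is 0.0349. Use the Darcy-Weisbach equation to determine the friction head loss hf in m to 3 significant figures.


Approach: apply the Darcy-Weisbach equation, hf = f*(L/D)*(v^2/(2g)).
hf = 0.0349 * (347/0.201) * (0.726^2 / (2*9.81))
hf = 1.62 m
Therefore the friction head loss hf = 1.62 m.


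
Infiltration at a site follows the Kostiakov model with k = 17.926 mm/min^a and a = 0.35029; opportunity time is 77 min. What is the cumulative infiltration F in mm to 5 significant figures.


Approach: apply the Kostiakov infiltration equation, F = k*t^a.
F = 17.926 * 77^0.35029 = 82.092 mm
Therefore the cumulative infiltration F = 82.092 mm.


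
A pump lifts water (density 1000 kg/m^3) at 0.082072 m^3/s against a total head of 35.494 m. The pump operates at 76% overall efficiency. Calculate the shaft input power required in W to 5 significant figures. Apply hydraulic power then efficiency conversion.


Approach: apply hydraulic power then efficiency conversion, P = rho*g*Q*H; P_in = P/eta.
Step 1 — hydraulic power (P = rho*g*Q*H):
  P = 1000 * 9.81 * 0.082072 * 35.494 = 28577.15 W
Step 2 — input power: P_in = P/eta = 28577.15 / 0.76 = 37602 W
Therefore the shaft input power required = 37602 W.


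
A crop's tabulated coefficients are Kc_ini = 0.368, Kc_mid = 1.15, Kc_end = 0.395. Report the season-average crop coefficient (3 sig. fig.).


Approach: apply a simple seasonal average, Kc_avg = (Kc_ini + Kc_mid + Kc_end)/3.
Kc_avg = (0.368 + 1.15 + 0.395)/3 = 0.638
Therefore the season-average crop coefficient = 0.638.


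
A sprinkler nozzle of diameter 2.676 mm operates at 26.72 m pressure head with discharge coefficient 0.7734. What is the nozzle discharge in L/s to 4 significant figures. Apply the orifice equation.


Approach: apply the orifice equation, Q = Cd*A*sqrt(2*g*h), A = pi*(d/2)^2.
A = pi*(2.676e-3/2)^2 = 5.62422e-06 m^2
Q = 0.7734 * 5.62422e-06 * sqrt(2*9.81*26.72) * 1000 = 0.09959 L/s
Therefore the nozzle discharge = 0.09959 L/s.


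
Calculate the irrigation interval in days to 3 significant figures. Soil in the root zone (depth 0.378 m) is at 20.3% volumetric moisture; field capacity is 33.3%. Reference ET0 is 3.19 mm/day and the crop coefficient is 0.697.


Approach: apply soil-water budget scheduling, SMD = (FC-theta)/100*depth*1000; ETc = ET0*Kc; interval = SMD/ETc.
Step 1 — soil moisture deficit:
  SMD = (33.3 - 20.3)/100 * 0.378 * 1000 = 49.140 mm
Step 2 — daily crop ET (ETc = ET0*Kc):
  ETc = 3.19 * 0.697 = 2.2234 mm/day
Step 3 — irrigation interval (SMD/ETc):
  interval = 49.140 / 2.2234 = 22.1 days
Therefore the irrigation interval = 22.1 days.


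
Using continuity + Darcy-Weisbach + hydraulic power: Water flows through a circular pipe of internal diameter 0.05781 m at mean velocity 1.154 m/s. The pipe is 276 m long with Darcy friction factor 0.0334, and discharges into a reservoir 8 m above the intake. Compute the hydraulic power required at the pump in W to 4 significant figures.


Approach: apply continuity + Darcy-Weisbach + hydraulic power, Q = A*v; hf = f*(L/D)*(v^2/(2g)); H = static + hf; P = rho*g*Q*H.
Step 1 — flow rate (continuity, Q = A*v):
  A = pi*(0.05781/2)^2 = 0.00262480 m^2
  Q = 0.00262480 * 1.154 = 0.00302902 m^3/s
Step 2 — friction head loss (Darcy-Weisbach):
  hf = 0.0334 * (276/0.05781) * (1.154^2 / (2*9.81))
  hf = 10.8234 m
Step 3 — total head: H = 8 + 10.8234 = 18.8234 m
Step 4 — hydraulic power (P = rho*g*Q*H):
  P = 1000 * 9.81 * 0.00302902 * 18.8234 = 559.3 W
Therefore the hydraulic power required at the pump = 559.3 W.


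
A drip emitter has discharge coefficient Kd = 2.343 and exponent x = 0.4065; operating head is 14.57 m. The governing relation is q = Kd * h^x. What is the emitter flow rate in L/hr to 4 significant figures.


q = 2.343 * 14.57^0.4065 = 6.962 L/hr
Therefore the emitter flow rate = 6.962 L/hr.


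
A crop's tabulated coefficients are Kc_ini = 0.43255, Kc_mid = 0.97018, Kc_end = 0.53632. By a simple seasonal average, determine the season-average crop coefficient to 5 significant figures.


Approach: apply a simple seasonal average, Kc_avg = (Kc_ini + Kc_mid + Kc_end)/3.
Kc_avg = (0.43255 + 0.97018 + 0.53632)/3 = 0.64635
Therefore the season-average crop coefficient = 0.64635.


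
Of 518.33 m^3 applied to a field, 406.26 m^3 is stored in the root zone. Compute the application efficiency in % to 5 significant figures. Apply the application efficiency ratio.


Approach: apply the application efficiency ratio, Ea = (stored/applied)*100.
Ea = (406.26/518.33)*100 = 78.379 %
Therefore the application efficiency = 78.379 %.


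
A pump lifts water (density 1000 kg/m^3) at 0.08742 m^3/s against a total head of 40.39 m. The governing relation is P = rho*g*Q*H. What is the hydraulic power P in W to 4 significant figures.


P = 1000 * 9.81 * 0.08742 * 40.39 = 34640 W
Therefore the hydraulic power P = 34640 W.


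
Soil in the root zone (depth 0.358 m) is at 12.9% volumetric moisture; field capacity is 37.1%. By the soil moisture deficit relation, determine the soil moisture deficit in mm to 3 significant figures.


Approach: apply the soil moisture deficit relation, SMD = (FC - theta)/100 * depth * 1000.
SMD = (37.1 - 12.9)/100 * 0.358 * 1000 = 86.6 mm
Therefore the soil moisture deficit = 86.6 mm.


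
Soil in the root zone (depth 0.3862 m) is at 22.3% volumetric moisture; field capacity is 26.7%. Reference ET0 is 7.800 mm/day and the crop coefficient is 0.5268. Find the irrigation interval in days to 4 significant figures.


Approach: apply soil-water budget scheduling, SMD = (FC-theta)/100*depth*1000; ETc = ET0*Kc; interval = SMD/ETc.
Step 1 — soil moisture deficit:
  SMD = (26.7 - 22.3)/100 * 0.3862 * 1000 = 16.9928 mm
Step 2 — daily crop ET (ETc = ET0*Kc):
  ETc = 7.800 * 0.5268 = 4.10904 mm/day
Step 3 — irrigation interval (SMD/ETc):
  interval = 16.9928 / 4.10904 = 4.135 days
Therefore the irrigation interval = 4.135 days.


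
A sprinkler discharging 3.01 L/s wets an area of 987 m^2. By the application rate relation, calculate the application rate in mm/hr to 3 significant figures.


Approach: apply the application rate relation, rate = (Q/A)*3600.
rate = (3.01 / 987) * 3600 = 11.0 mm/hr
Therefore the application rate = 11.0 mm/hr.


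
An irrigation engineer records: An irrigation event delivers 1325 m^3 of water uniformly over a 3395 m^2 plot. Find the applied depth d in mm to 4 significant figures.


Approach: apply depth from volume over area, d = (V/A)*1000.
d = (1325 / 3395) * 1000 = 390.3 mm
Therefore the applied depth d = 390.3 mm.


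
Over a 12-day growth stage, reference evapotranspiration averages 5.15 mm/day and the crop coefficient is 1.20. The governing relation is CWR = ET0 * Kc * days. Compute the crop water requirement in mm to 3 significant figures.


CWR = 5.15 * 1.20 * 12 = 74.2 mm
Therefore the crop water requirement = 74.2 mm.


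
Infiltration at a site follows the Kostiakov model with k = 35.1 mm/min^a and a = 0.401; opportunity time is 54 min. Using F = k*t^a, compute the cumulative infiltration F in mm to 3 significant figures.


F = 35.1 * 54^0.401 = 174 mm
Therefore the cumulative infiltration F = 174 mm.


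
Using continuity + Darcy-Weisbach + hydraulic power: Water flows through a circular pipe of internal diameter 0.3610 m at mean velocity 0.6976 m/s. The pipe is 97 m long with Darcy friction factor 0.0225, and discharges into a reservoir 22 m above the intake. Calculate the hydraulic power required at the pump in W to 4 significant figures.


Approach: apply continuity + Darcy-Weisbach + hydraulic power, Q = A*v; hf = f*(L/D)*(v^2/(2g)); H = static + hf; P = rho*g*Q*H.
Step 1 — flow rate (continuity, Q = A*v):
  A = pi*(0.3610/2)^2 = 0.102354 m^2
  Q = 0.102354 * 0.6976 = 0.0714021 m^3/s
Step 2 — friction head loss (Darcy-Weisbach):
  hf = 0.0225 * (97/0.3610) * (0.6976^2 / (2*9.81))
  hf = 0.149955 m
Step 3 — total head: H = 22 + 0.149955 = 22.1500 m
Step 4 — hydraulic power (P = rho*g*Q*H):
  P = 1000 * 9.81 * 0.0714021 * 22.1500 = 15520 W
Therefore the hydraulic power required at the pump = 15520 W.


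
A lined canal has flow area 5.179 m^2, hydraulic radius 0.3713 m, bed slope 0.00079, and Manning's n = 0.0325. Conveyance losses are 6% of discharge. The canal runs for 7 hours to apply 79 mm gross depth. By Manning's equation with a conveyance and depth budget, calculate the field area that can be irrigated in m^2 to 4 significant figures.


Approach: apply Manning's equation with a conveyance and depth budget, Q = (1/n)*A*R^(2/3)*S^(1/2); Q_field = Q*(1-loss); Area = Q_field*t/(d/1000).
Step 1 — canal discharge (Manning's equation):
  Q = (1/0.0325) * 5.179 * 0.3713^(2/3) * 0.00079^(1/2) = 2.31380 m^3/s
Step 2 — delivered flow: Q_field = 2.31380*(1 - 6/100) = 2.17497 m^3/s
Step 3 — volume delivered: V = 2.17497 * 7*3600 = 54809.3 m^3
Step 4 — area served: A = V / (depth/1000) = 54809.3 / 0.079 = 693800 m^2
Therefore the field area that can be irrigated = 693800 m^2.


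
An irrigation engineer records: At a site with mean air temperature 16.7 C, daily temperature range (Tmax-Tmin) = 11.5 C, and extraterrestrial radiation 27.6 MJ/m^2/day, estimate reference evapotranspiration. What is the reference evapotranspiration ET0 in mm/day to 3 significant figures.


Approach: apply the Hargreaves-Samani method, ET0 = 0.0023*(Tmean+17.8)*sqrt(Tmax-Tmin)*0.408*Ra.
ET0 = 0.0023*(16.7+17.8)*sqrt(11.5)*0.408*27.6 = 3.03 mm/day
Therefore the reference evapotranspiration ET0 = 3.03 mm/day.


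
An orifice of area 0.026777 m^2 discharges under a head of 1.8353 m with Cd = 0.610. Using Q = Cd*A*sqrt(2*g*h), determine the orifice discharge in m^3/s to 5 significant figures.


Q = 0.610 * 0.026777 * sqrt(2*9.81*1.8353) = 0.098016 m^3/s
Therefore the orifice discharge = 0.098016 m^3/s.


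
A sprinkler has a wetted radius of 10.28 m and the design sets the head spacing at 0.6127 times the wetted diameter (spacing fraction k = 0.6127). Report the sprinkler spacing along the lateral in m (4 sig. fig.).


Approach: apply the sprinkler spacing rule (spacing as a fraction of wetted diameter), S = k*(2*R).
S = 0.6127 * (2 * 10.28) = 12.60 m
Therefore the sprinkler spacing along the lateral = 12.60 m.


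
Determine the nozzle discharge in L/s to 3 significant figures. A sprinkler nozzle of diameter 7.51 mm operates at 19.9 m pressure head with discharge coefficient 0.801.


Approach: apply the orifice equation, Q = Cd*A*sqrt(2*g*h), A = pi*(d/2)^2.
A = pi*(7.51e-3/2)^2 = 4.4297e-05 m^2
Q = 0.801 * 4.4297e-05 * sqrt(2*9.81*19.9) * 1000 = 0.701 L/s
Therefore the nozzle discharge = 0.701 L/s.


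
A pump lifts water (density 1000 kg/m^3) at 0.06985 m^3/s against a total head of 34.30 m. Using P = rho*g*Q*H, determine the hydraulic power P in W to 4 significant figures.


P = 1000 * 9.81 * 0.06985 * 34.30 = 23500 W
Therefore the hydraulic power P = 23500 W.


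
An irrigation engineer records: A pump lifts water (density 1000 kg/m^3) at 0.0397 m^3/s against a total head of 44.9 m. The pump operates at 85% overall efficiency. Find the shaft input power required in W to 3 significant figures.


Approach: apply hydraulic power then efficiency conversion, P = rho*g*Q*H; P_in = P/eta.
Step 1 — hydraulic power (P = rho*g*Q*H):
  P = 1000 * 9.81 * 0.0397 * 44.9 = 17487 W
Step 2 — input power: P_in = P/eta = 17487 / 0.85 = 20600 W
Therefore the shaft input power required = 20600 W.


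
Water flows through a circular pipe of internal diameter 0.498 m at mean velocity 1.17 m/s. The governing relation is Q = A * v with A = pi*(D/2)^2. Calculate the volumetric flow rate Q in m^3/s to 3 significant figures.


A = pi*(0.498/2)^2 = 0.19478 m^2
Q = 0.19478 * 1.17 = 0.228 m^3/s
Therefore the volumetric flow rate Q = 0.228 m^3/s.


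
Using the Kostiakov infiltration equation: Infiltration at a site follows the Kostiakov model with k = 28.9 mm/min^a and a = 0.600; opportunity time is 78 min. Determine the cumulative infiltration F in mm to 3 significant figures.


Approach: apply the Kostiakov infiltration equation, F = k*t^a.
F = 28.9 * 78^0.600 = 395 mm
Therefore the cumulative infiltration F = 395 mm.


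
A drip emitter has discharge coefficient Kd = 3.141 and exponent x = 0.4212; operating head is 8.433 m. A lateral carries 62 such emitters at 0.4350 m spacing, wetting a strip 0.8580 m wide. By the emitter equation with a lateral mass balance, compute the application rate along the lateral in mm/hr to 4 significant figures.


Approach: apply the emitter equation with a lateral mass balance, q = Kd*h^x; Q = n*q; rate = Q/(n*spacing*width).
Step 1 — single emitter flow (q = Kd*h^x):
  q = 3.141 * 8.433^0.4212 = 7.71066 L/hr
Step 2 — total lateral flow: Q = 62 * 7.71066 = 478.061 L/hr
Step 3 — wetted area: A = 62 * 0.4350 * 0.8580 = 23.1403 m^2
Step 4 — application rate: Q/A = 478.061/23.1403 = 20.66 mm/hr
Therefore the application rate along the lateral = 20.66 mm/hr.


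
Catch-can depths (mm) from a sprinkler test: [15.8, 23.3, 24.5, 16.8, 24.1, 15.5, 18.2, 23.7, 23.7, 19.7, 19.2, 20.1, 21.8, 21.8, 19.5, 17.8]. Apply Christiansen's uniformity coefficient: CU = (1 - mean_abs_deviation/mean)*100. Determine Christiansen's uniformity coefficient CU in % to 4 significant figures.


mean = 20.3438 mm
mean |d_i - mean| = 2.56172 mm
CU = (1 - 2.56172/20.3438)*100 = 87.41 %
Therefore Christiansen's uniformity coefficient CU = 87.41 %.


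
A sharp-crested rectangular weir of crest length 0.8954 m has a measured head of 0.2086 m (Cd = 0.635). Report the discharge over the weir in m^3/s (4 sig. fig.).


Approach: apply the rectangular weir equation, Q = (2/3)*Cd*L*sqrt(2g)*H^1.5.
Q = (2/3)*0.635*0.8954*sqrt(2*9.81)*0.2086^1.5 = 0.1600 m^3/s
Therefore the discharge over the weir = 0.1600 m^3/s.


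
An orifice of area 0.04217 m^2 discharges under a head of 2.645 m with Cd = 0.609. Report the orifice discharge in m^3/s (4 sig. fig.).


Approach: apply the orifice equation, Q = Cd*A*sqrt(2*g*h).
Q = 0.609 * 0.04217 * sqrt(2*9.81*2.645) = 0.1850 m^3/s
Therefore the orifice discharge = 0.1850 m^3/s.


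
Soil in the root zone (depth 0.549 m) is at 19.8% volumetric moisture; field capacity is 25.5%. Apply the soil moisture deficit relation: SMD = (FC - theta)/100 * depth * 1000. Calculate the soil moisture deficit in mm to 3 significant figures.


SMD = (25.5 - 19.8)/100 * 0.549 * 1000 = 31.3 mm
Therefore the soil moisture deficit = 31.3 mm.


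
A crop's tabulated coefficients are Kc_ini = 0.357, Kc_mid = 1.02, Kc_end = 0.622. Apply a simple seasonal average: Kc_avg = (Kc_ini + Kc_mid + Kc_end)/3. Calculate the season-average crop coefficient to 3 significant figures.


Kc_avg = (0.357 + 1.02 + 0.622)/3 = 0.666
Therefore the season-average crop coefficient = 0.666.


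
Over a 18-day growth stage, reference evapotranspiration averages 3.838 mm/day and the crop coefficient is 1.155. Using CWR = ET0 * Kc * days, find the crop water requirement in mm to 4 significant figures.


CWR = 3.838 * 1.155 * 18 = 79.79 mm
Therefore the crop water requirement = 79.79 mm.


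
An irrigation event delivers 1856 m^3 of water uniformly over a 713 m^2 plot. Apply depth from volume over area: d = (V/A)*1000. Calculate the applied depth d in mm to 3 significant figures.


d = (1856 / 713) * 1000 = 2600 mm
Therefore the applied depth d = 2600 mm.


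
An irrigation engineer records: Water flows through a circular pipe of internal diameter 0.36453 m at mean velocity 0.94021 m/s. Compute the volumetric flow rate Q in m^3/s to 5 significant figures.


Approach: apply the continuity equation for pipe flow, Q = A * v with A = pi*(D/2)^2.
A = pi*(0.36453/2)^2 = 0.1043654 m^2
Q = 0.1043654 * 0.94021 = 0.098125 m^3/s
Therefore the volumetric flow rate Q = 0.098125 m^3/s.


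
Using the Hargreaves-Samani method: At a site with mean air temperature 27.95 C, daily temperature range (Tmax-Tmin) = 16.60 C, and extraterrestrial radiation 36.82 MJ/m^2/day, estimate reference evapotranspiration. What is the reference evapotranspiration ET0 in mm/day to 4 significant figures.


Approach: apply the Hargreaves-Samani method, ET0 = 0.0023*(Tmean+17.8)*sqrt(Tmax-Tmin)*0.408*Ra.
ET0 = 0.0023*(27.95+17.8)*sqrt(16.60)*0.408*36.82 = 6.440 mm/day
Therefore the reference evapotranspiration ET0 = 6.440 mm/day.


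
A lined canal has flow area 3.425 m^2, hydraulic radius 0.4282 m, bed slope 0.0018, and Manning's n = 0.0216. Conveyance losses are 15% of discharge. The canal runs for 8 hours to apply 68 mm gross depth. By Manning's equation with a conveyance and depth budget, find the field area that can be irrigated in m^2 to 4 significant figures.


Approach: apply Manning's equation with a conveyance and depth budget, Q = (1/n)*A*R^(2/3)*S^(1/2); Q_field = Q*(1-loss); Area = Q_field*t/(d/1000).
Step 1 — canal discharge (Manning's equation):
  Q = (1/0.0216) * 3.425 * 0.4282^(2/3) * 0.0018^(1/2) = 3.82185 m^3/s
Step 2 — delivered flow: Q_field = 3.82185*(1 - 15/100) = 3.24858 m^3/s
Step 3 — volume delivered: V = 3.24858 * 8*3600 = 93559.0 m^3
Step 4 — area served: A = V / (depth/1000) = 93559.0 / 0.068 = 1376000 m^2
Therefore the field area that can be irrigated = 1376000 m^2.


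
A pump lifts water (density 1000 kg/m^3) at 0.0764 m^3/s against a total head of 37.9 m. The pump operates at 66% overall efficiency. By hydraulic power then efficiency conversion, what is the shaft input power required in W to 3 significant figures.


Approach: apply hydraulic power then efficiency conversion, P = rho*g*Q*H; P_in = P/eta.
Step 1 — hydraulic power (P = rho*g*Q*H):
  P = 1000 * 9.81 * 0.0764 * 37.9 = 28405 W
Step 2 — input power: P_in = P/eta = 28405 / 0.66 = 43000 W
Therefore the shaft input power required = 43000 W.


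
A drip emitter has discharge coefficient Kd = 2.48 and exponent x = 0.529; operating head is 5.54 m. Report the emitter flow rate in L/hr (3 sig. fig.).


Approach: apply the emitter characteristic equation, q = Kd * h^x.
q = 2.48 * 5.54^0.529 = 6.13 L/hr
Therefore the emitter flow rate = 6.13 L/hr.


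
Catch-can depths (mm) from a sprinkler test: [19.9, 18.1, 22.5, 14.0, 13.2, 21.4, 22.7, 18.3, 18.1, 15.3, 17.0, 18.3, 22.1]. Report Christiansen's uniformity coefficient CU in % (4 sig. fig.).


Approach: apply Christiansen's uniformity coefficient, CU = (1 - mean_abs_deviation/mean)*100.
mean = 18.5308 mm
mean |d_i - mean| = 2.45325 mm
CU = (1 - 2.45325/18.5308)*100 = 86.76 %
Therefore Christiansen's uniformity coefficient CU = 86.76 %.


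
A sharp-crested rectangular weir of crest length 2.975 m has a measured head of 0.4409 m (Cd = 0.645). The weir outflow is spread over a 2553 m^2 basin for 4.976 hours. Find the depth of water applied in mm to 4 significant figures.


Approach: apply the rectangular weir equation with a volume-to-depth conversion, Q = (2/3)*Cd*L*sqrt(2g)*H^1.5; d = Q*t/A * 1000.
Step 1 — weir discharge:
  Q = (2/3)*0.645*2.975*sqrt(2*9.81)*0.4409^1.5 = 1.65888 m^3/s
Step 2 — volume: V = 1.65888 * 4.976*3600 = 29716.5 m^3
Step 3 — depth: d = V/A * 1000 = 29716.5/2553 * 1000 = 11640 mm
Therefore the depth of water applied = 11640 mm.


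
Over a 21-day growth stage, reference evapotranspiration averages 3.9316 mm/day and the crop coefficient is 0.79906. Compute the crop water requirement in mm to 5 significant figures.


Approach: apply the crop water requirement relation, CWR = ET0 * Kc * days.
CWR = 3.9316 * 0.79906 * 21 = 65.973 mm
Therefore the crop water requirement = 65.973 mm.


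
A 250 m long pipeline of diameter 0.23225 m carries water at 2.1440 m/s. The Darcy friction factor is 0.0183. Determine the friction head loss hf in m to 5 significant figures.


Approach: apply the Darcy-Weisbach equation, hf = f*(L/D)*(v^2/(2g)).
hf = 0.0183 * (250/0.23225) * (2.1440^2 / (2*9.81))
hf = 4.6152 m
Therefore the friction head loss hf = 4.6152 m.


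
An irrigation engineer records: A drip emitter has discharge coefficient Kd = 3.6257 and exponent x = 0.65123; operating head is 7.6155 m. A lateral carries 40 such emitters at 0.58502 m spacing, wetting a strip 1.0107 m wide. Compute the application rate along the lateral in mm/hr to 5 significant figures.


Approach: apply the emitter equation with a lateral mass balance, q = Kd*h^x; Q = n*q; rate = Q/(n*spacing*width).
Step 1 — single emitter flow (q = Kd*h^x):
  q = 3.6257 * 7.6155^0.65123 = 13.60130 L/hr
Step 2 — total lateral flow: Q = 40 * 13.60130 = 544.0519 L/hr
Step 3 — wetted area: A = 40 * 0.58502 * 1.0107 = 23.65119 m^2
Step 4 — application rate: Q/A = 544.0519/23.65119 = 23.003 mm/hr
Therefore the application rate along the lateral = 23.003 mm/hr.


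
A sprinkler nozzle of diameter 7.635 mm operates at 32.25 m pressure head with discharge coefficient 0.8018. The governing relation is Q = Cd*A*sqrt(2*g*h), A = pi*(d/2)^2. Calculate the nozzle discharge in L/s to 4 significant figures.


A = pi*(7.635e-3/2)^2 = 4.57834e-05 m^2
Q = 0.8018 * 4.57834e-05 * sqrt(2*9.81*32.25) * 1000 = 0.9234 L/s
Therefore the nozzle discharge = 0.9234 L/s.


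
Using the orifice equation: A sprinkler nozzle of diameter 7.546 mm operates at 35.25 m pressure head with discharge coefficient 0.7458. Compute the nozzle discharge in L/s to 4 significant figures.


Approach: apply the orifice equation, Q = Cd*A*sqrt(2*g*h), A = pi*(d/2)^2.
A = pi*(7.546e-3/2)^2 = 4.47222e-05 m^2
Q = 0.7458 * 4.47222e-05 * sqrt(2*9.81*35.25) * 1000 = 0.8772 L/s
Therefore the nozzle discharge = 0.8772 L/s.


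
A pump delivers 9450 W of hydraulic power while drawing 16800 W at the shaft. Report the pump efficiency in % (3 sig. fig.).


Approach: apply the efficiency ratio, eta = (P_out/P_in)*100.
eta = (9450 / 16800) * 100 = 56.2 %
Therefore the pump efficiency = 56.2 %.


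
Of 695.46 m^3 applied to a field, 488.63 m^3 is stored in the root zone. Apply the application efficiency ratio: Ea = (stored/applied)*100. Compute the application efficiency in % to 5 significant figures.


Ea = (488.63/695.46)*100 = 70.260 %
Therefore the application efficiency = 70.260 %.


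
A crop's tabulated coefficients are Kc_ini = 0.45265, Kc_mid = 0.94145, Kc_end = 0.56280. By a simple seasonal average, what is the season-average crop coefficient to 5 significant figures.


Approach: apply a simple seasonal average, Kc_avg = (Kc_ini + Kc_mid + Kc_end)/3.
Kc_avg = (0.45265 + 0.94145 + 0.56280)/3 = 0.65230
Therefore the season-average crop coefficient = 0.65230.


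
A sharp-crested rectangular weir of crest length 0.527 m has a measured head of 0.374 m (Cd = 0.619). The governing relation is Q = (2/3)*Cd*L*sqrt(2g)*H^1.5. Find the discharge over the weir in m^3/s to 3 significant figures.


Q = (2/3)*0.619*0.527*sqrt(2*9.81)*0.374^1.5 = 0.220 m^3/s
Therefore the discharge over the weir = 0.220 m^3/s.


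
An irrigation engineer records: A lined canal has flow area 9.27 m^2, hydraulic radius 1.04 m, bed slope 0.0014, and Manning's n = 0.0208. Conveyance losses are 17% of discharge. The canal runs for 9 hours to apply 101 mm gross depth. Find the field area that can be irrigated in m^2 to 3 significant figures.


Approach: apply Manning's equation with a conveyance and depth budget, Q = (1/n)*A*R^(2/3)*S^(1/2); Q_field = Q*(1-loss); Area = Q_field*t/(d/1000).
Step 1 — canal discharge (Manning's equation):
  Q = (1/0.0208) * 9.27 * 1.04^(2/3) * 0.0014^(1/2) = 17.117 m^3/s
Step 2 — delivered flow: Q_field = 17.117*(1 - 17/100) = 14.207 m^3/s
Step 3 — volume delivered: V = 14.207 * 9*3600 = 460320 m^3
Step 4 — area served: A = V / (depth/1000) = 460320 / 0.101 = 4560000 m^2
Therefore the field area that can be irrigated = 4560000 m^2.


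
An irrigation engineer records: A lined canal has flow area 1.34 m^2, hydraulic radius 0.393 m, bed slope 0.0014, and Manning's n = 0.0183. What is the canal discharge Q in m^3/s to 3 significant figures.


Approach: apply Manning's equation, Q = (1/n)*A*R^(2/3)*S^(1/2).
Q = (1/0.0183) * 1.34 * 0.393^(2/3) * 0.0014^(1/2) = 1.47 m^3/s
Therefore the canal discharge Q = 1.47 m^3/s.


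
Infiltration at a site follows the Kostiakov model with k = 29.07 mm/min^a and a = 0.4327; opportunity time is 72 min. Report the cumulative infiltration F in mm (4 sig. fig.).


Approach: apply the Kostiakov infiltration equation, F = k*t^a.
F = 29.07 * 72^0.4327 = 185.0 mm
Therefore the cumulative infiltration F = 185.0 mm.


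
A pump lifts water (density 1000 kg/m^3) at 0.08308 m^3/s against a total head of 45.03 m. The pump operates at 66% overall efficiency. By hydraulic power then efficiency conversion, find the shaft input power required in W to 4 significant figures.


Approach: apply hydraulic power then efficiency conversion, P = rho*g*Q*H; P_in = P/eta.
Step 1 — hydraulic power (P = rho*g*Q*H):
  P = 1000 * 9.81 * 0.08308 * 45.03 = 36700.1 W
Step 2 — input power: P_in = P/eta = 36700.1 / 0.66 = 55610 W
Therefore the shaft input power required = 55610 W.


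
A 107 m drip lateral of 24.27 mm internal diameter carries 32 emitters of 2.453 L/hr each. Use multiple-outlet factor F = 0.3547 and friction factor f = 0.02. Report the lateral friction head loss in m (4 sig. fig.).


Approach: apply Darcy-Weisbach with the multiple-outlet F-factor, Q = n*q/(3600*1000) m^3/s; v = Q/A; hf = F*f*(L/D)*(v^2/(2g)).
Q = 32*2.453/(3600*1000) = 2.18044e-05 m^3/s
A = pi*(24.27e-3/2)^2 = 4.62625e-04 m^2, so v = Q/A = 0.0471320 m/s
hf = 0.3547*0.02*(107/0.02427)*(0.0471320^2/(2*9.81)) = 0.003541 m
Therefore the lateral friction head loss = 0.003541 m.


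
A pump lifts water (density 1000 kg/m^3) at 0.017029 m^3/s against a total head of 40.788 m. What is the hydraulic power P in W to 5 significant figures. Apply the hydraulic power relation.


Approach: apply the hydraulic power relation, P = rho*g*Q*H.
P = 1000 * 9.81 * 0.017029 * 40.788 = 6813.8 W
Therefore the hydraulic power P = 6813.8 W.


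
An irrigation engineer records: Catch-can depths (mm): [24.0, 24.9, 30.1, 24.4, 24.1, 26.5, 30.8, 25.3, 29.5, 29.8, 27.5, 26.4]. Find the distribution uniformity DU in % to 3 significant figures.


Approach: apply the low-quarter distribution uniformity, DU = (mean of lowest quarter of readings / overall mean)*100.
sorted lowest 3 of 12: [24.0, 24.1, 24.4] -> mean = 24.167 mm
overall mean = 26.942 mm
DU = (24.167/26.942)*100 = 89.7 %
Therefore the distribution uniformity DU = 89.7 %.


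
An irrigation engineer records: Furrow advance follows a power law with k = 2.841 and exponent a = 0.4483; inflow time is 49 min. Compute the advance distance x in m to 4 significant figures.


Approach: apply the power-law advance function, x = k*t^a.
x = 2.841 * 49^0.4483 = 16.26 m
Therefore the advance distance x = 16.26 m.


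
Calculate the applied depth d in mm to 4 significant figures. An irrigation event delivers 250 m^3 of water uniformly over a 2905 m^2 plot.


Approach: apply depth from volume over area, d = (V/A)*1000.
d = (250 / 2905) * 1000 = 86.06 mm
Therefore the applied depth d = 86.06 mm.


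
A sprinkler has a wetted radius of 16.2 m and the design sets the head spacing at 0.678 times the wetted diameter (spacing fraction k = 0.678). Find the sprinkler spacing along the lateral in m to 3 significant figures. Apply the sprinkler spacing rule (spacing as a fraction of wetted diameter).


Approach: apply the sprinkler spacing rule (spacing as a fraction of wetted diameter), S = k*(2*R).
S = 0.678 * (2 * 16.2) = 22.0 m
Therefore the sprinkler spacing along the lateral = 22.0 m.


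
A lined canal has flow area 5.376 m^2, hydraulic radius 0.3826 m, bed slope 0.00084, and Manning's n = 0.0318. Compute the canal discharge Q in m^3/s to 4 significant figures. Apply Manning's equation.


Approach: apply Manning's equation, Q = (1/n)*A*R^(2/3)*S^(1/2).
Q = (1/0.0318) * 5.376 * 0.3826^(2/3) * 0.00084^(1/2) = 2.582 m^3/s
Therefore the canal discharge Q = 2.582 m^3/s.


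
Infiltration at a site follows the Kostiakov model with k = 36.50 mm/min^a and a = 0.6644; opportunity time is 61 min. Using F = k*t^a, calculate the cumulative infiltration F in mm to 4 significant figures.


F = 36.50 * 61^0.6644 = 560.4 mm
Therefore the cumulative infiltration F = 560.4 mm.


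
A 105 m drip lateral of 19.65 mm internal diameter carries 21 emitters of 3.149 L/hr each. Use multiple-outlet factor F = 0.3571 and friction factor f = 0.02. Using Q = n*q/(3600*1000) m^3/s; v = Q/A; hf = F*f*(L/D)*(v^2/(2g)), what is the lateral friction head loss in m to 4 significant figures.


Q = 21*3.149/(3600*1000) = 1.83692e-05 m^3/s
A = pi*(19.65e-3/2)^2 = 3.03260e-04 m^2, so v = Q/A = 0.0605724 m/s
hf = 0.3571*0.02*(105/0.01965)*(0.0605724^2/(2*9.81)) = 0.007137 m
Therefore the lateral friction head loss = 0.007137 m.


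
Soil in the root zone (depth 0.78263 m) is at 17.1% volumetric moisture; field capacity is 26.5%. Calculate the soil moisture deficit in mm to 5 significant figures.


Approach: apply the soil moisture deficit relation, SMD = (FC - theta)/100 * depth * 1000.
SMD = (26.5 - 17.1)/100 * 0.78263 * 1000 = 73.567 mm
Therefore the soil moisture deficit = 73.567 mm.


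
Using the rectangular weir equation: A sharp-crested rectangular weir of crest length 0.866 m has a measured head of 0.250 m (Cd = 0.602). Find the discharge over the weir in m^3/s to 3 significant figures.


Approach: apply the rectangular weir equation, Q = (2/3)*Cd*L*sqrt(2g)*H^1.5.
Q = (2/3)*0.602*0.866*sqrt(2*9.81)*0.250^1.5 = 0.192 m^3/s
Therefore the discharge over the weir = 0.192 m^3/s.


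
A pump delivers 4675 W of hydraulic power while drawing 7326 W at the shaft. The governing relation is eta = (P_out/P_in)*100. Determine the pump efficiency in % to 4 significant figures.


eta = (4675 / 7326) * 100 = 63.81 %
Therefore the pump efficiency = 63.81 %.


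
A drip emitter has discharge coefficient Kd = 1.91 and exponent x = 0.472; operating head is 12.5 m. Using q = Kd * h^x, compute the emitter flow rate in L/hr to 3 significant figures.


q = 1.91 * 12.5^0.472 = 6.29 L/hr
Therefore the emitter flow rate = 6.29 L/hr.


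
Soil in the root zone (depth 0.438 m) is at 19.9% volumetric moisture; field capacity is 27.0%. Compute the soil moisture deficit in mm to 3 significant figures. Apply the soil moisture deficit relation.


Approach: apply the soil moisture deficit relation, SMD = (FC - theta)/100 * depth * 1000.
SMD = (27.0 - 19.9)/100 * 0.438 * 1000 = 31.1 mm
Therefore the soil moisture deficit = 31.1 mm.


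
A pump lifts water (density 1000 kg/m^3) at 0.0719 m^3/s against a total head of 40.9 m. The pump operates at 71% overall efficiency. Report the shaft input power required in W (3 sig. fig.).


Approach: apply hydraulic power then efficiency conversion, P = rho*g*Q*H; P_in = P/eta.
Step 1 — hydraulic power (P = rho*g*Q*H):
  P = 1000 * 9.81 * 0.0719 * 40.9 = 28848 W
Step 2 — input power: P_in = P/eta = 28848 / 0.71 = 40600 W
Therefore the shaft input power required = 40600 W.


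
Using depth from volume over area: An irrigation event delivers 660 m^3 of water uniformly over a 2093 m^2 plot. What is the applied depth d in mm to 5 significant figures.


Approach: apply depth from volume over area, d = (V/A)*1000.
d = (660 / 2093) * 1000 = 315.34 mm
Therefore the applied depth d = 315.34 mm.


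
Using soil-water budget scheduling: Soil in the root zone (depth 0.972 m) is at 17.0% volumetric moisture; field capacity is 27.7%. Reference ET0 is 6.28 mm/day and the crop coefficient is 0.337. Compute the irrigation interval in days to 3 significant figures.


Approach: apply soil-water budget scheduling, SMD = (FC-theta)/100*depth*1000; ETc = ET0*Kc; interval = SMD/ETc.
Step 1 — soil moisture deficit:
  SMD = (27.7 - 17.0)/100 * 0.972 * 1000 = 104.00 mm
Step 2 — daily crop ET (ETc = ET0*Kc):
  ETc = 6.28 * 0.337 = 2.1164 mm/day
Step 3 — irrigation interval (SMD/ETc):
  interval = 104.00 / 2.1164 = 49.1 days
Therefore the irrigation interval = 49.1 days.


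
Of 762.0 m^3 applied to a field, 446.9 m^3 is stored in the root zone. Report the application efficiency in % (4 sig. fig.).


Approach: apply the application efficiency ratio, Ea = (stored/applied)*100.
Ea = (446.9/762.0)*100 = 58.65 %
Therefore the application efficiency = 58.65 %.


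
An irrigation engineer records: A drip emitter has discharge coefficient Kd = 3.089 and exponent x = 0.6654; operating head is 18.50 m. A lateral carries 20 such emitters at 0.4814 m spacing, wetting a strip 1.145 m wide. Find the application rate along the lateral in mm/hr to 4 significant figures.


Approach: apply the emitter equation with a lateral mass balance, q = Kd*h^x; Q = n*q; rate = Q/(n*spacing*width).
Step 1 — single emitter flow (q = Kd*h^x):
  q = 3.089 * 18.50^0.6654 = 21.5275 L/hr
Step 2 — total lateral flow: Q = 20 * 21.5275 = 430.550 L/hr
Step 3 — wetted area: A = 20 * 0.4814 * 1.145 = 11.0241 m^2
Step 4 — application rate: Q/A = 430.550/11.0241 = 39.06 mm/hr
Therefore the application rate along the lateral = 39.06 mm/hr.


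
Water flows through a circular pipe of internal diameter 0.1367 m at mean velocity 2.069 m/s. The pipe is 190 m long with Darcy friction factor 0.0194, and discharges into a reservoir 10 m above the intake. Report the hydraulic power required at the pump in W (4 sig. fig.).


Approach: apply continuity + Darcy-Weisbach + hydraulic power, Q = A*v; hf = f*(L/D)*(v^2/(2g)); H = static + hf; P = rho*g*Q*H.
Step 1 — flow rate (continuity, Q = A*v):
  A = pi*(0.1367/2)^2 = 0.0146766 m^2
  Q = 0.0146766 * 2.069 = 0.0303660 m^3/s
Step 2 — friction head loss (Darcy-Weisbach):
  hf = 0.0194 * (190/0.1367) * (2.069^2 / (2*9.81))
  hf = 5.88313 m
Step 3 — total head: H = 10 + 5.88313 = 15.8831 m
Step 4 — hydraulic power (P = rho*g*Q*H):
  P = 1000 * 9.81 * 0.0303660 * 15.8831 = 4731 W
Therefore the hydraulic power required at the pump = 4731 W.
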